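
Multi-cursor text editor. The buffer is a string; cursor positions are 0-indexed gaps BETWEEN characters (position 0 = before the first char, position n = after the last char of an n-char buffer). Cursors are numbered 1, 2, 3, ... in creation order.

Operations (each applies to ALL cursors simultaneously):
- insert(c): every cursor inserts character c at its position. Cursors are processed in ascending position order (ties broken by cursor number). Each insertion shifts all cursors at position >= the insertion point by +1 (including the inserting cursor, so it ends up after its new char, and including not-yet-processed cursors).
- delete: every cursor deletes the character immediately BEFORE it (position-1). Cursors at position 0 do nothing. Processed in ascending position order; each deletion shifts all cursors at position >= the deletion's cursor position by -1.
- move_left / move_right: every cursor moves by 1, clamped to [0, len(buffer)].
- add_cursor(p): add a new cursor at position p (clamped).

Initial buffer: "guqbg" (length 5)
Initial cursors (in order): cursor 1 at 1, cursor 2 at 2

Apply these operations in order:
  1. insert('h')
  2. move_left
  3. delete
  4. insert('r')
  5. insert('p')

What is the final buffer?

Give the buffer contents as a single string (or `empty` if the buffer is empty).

After op 1 (insert('h')): buffer="ghuhqbg" (len 7), cursors c1@2 c2@4, authorship .1.2...
After op 2 (move_left): buffer="ghuhqbg" (len 7), cursors c1@1 c2@3, authorship .1.2...
After op 3 (delete): buffer="hhqbg" (len 5), cursors c1@0 c2@1, authorship 12...
After op 4 (insert('r')): buffer="rhrhqbg" (len 7), cursors c1@1 c2@3, authorship 1122...
After op 5 (insert('p')): buffer="rphrphqbg" (len 9), cursors c1@2 c2@5, authorship 111222...

Answer: rphrphqbg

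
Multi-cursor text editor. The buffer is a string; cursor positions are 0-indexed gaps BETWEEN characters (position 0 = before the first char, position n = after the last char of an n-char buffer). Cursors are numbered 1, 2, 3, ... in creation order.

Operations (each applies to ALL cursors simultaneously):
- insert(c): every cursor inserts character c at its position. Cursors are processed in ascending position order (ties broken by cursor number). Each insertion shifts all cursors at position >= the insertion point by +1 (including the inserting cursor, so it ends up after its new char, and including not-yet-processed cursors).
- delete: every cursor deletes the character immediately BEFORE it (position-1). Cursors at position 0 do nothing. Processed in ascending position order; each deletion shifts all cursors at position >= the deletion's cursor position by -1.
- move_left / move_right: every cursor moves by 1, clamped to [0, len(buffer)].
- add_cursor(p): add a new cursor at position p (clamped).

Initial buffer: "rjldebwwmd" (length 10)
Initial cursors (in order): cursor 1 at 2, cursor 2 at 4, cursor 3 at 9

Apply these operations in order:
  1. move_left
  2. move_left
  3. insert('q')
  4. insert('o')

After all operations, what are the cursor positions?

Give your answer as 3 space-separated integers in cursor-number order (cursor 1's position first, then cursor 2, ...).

Answer: 2 6 13

Derivation:
After op 1 (move_left): buffer="rjldebwwmd" (len 10), cursors c1@1 c2@3 c3@8, authorship ..........
After op 2 (move_left): buffer="rjldebwwmd" (len 10), cursors c1@0 c2@2 c3@7, authorship ..........
After op 3 (insert('q')): buffer="qrjqldebwqwmd" (len 13), cursors c1@1 c2@4 c3@10, authorship 1..2.....3...
After op 4 (insert('o')): buffer="qorjqoldebwqowmd" (len 16), cursors c1@2 c2@6 c3@13, authorship 11..22.....33...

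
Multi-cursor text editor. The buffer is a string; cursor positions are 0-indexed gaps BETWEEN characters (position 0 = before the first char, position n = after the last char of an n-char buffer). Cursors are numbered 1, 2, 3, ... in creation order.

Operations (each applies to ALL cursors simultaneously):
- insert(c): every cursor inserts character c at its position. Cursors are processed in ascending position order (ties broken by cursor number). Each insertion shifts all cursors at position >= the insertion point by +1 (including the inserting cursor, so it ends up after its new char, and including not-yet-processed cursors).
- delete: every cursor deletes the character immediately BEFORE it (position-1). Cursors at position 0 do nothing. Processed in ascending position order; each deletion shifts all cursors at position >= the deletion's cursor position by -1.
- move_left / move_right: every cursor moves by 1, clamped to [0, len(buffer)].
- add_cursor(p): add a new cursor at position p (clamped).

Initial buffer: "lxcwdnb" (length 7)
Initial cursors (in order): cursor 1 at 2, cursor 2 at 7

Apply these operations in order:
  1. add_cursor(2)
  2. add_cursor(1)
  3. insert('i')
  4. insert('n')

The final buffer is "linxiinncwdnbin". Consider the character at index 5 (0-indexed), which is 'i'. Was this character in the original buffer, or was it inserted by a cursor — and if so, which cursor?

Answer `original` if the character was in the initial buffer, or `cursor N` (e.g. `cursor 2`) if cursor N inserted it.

After op 1 (add_cursor(2)): buffer="lxcwdnb" (len 7), cursors c1@2 c3@2 c2@7, authorship .......
After op 2 (add_cursor(1)): buffer="lxcwdnb" (len 7), cursors c4@1 c1@2 c3@2 c2@7, authorship .......
After op 3 (insert('i')): buffer="lixiicwdnbi" (len 11), cursors c4@2 c1@5 c3@5 c2@11, authorship .4.13.....2
After op 4 (insert('n')): buffer="linxiinncwdnbin" (len 15), cursors c4@3 c1@8 c3@8 c2@15, authorship .44.1313.....22
Authorship (.=original, N=cursor N): . 4 4 . 1 3 1 3 . . . . . 2 2
Index 5: author = 3

Answer: cursor 3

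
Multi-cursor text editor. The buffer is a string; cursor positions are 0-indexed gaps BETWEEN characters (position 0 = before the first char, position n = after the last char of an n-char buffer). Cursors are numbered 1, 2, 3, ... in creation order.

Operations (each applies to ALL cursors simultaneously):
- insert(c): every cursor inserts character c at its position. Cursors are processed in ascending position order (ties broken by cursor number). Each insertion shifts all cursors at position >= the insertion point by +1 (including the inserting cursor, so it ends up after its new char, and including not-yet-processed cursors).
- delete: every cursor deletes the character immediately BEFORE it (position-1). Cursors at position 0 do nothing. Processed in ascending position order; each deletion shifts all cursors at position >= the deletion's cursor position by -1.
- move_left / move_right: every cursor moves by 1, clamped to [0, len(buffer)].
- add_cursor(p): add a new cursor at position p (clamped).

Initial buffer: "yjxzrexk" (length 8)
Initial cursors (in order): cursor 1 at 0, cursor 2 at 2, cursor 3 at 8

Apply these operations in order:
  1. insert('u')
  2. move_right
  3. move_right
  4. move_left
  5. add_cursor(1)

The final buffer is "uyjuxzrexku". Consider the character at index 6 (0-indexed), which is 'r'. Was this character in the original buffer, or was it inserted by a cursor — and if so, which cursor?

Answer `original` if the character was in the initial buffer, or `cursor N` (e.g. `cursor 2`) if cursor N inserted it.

Answer: original

Derivation:
After op 1 (insert('u')): buffer="uyjuxzrexku" (len 11), cursors c1@1 c2@4 c3@11, authorship 1..2......3
After op 2 (move_right): buffer="uyjuxzrexku" (len 11), cursors c1@2 c2@5 c3@11, authorship 1..2......3
After op 3 (move_right): buffer="uyjuxzrexku" (len 11), cursors c1@3 c2@6 c3@11, authorship 1..2......3
After op 4 (move_left): buffer="uyjuxzrexku" (len 11), cursors c1@2 c2@5 c3@10, authorship 1..2......3
After op 5 (add_cursor(1)): buffer="uyjuxzrexku" (len 11), cursors c4@1 c1@2 c2@5 c3@10, authorship 1..2......3
Authorship (.=original, N=cursor N): 1 . . 2 . . . . . . 3
Index 6: author = original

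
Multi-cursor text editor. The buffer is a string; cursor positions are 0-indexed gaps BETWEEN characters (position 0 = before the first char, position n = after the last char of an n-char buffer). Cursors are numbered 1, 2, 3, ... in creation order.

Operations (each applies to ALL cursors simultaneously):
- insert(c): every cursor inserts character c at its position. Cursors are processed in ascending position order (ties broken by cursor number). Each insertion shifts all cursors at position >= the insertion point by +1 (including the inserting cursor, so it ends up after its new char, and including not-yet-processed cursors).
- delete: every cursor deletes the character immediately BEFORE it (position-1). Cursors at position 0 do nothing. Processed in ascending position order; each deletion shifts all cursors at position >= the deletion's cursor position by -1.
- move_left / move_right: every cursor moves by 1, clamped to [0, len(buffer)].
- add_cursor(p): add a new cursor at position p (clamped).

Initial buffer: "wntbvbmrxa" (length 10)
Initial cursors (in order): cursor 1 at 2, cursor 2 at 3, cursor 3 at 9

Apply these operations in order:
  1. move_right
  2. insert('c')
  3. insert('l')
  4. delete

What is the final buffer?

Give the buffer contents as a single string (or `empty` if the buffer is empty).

After op 1 (move_right): buffer="wntbvbmrxa" (len 10), cursors c1@3 c2@4 c3@10, authorship ..........
After op 2 (insert('c')): buffer="wntcbcvbmrxac" (len 13), cursors c1@4 c2@6 c3@13, authorship ...1.2......3
After op 3 (insert('l')): buffer="wntclbclvbmrxacl" (len 16), cursors c1@5 c2@8 c3@16, authorship ...11.22......33
After op 4 (delete): buffer="wntcbcvbmrxac" (len 13), cursors c1@4 c2@6 c3@13, authorship ...1.2......3

Answer: wntcbcvbmrxac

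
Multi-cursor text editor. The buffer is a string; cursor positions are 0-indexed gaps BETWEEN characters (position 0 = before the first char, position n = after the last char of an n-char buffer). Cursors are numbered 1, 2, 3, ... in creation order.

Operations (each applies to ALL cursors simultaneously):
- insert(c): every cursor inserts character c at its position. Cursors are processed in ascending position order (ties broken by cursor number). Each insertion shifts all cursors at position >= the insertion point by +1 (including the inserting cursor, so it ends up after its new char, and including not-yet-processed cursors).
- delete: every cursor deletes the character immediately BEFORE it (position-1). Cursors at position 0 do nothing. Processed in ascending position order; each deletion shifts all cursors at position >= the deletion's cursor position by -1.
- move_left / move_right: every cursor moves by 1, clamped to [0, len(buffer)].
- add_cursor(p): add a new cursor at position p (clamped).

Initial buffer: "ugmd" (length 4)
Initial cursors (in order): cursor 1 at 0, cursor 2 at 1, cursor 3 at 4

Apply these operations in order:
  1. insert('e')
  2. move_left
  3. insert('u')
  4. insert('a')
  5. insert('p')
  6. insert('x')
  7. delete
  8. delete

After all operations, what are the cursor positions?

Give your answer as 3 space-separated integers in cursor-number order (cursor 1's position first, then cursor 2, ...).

Answer: 2 6 12

Derivation:
After op 1 (insert('e')): buffer="euegmde" (len 7), cursors c1@1 c2@3 c3@7, authorship 1.2...3
After op 2 (move_left): buffer="euegmde" (len 7), cursors c1@0 c2@2 c3@6, authorship 1.2...3
After op 3 (insert('u')): buffer="ueuuegmdue" (len 10), cursors c1@1 c2@4 c3@9, authorship 11.22...33
After op 4 (insert('a')): buffer="uaeuuaegmduae" (len 13), cursors c1@2 c2@6 c3@12, authorship 111.222...333
After op 5 (insert('p')): buffer="uapeuuapegmduape" (len 16), cursors c1@3 c2@8 c3@15, authorship 1111.2222...3333
After op 6 (insert('x')): buffer="uapxeuuapxegmduapxe" (len 19), cursors c1@4 c2@10 c3@18, authorship 11111.22222...33333
After op 7 (delete): buffer="uapeuuapegmduape" (len 16), cursors c1@3 c2@8 c3@15, authorship 1111.2222...3333
After op 8 (delete): buffer="uaeuuaegmduae" (len 13), cursors c1@2 c2@6 c3@12, authorship 111.222...333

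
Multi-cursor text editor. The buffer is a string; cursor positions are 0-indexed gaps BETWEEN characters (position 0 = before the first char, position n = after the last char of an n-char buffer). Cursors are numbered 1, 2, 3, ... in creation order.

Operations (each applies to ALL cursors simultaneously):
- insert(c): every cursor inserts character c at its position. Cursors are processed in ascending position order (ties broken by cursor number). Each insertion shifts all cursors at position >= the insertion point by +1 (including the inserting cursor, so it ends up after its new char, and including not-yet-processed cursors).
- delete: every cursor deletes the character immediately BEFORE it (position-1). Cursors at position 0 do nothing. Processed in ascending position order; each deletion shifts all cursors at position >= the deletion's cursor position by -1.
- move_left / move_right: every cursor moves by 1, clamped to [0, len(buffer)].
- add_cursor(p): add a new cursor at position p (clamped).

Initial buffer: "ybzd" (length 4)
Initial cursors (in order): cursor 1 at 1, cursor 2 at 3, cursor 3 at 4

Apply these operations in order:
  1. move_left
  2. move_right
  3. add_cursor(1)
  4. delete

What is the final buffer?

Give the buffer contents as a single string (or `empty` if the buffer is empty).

Answer: b

Derivation:
After op 1 (move_left): buffer="ybzd" (len 4), cursors c1@0 c2@2 c3@3, authorship ....
After op 2 (move_right): buffer="ybzd" (len 4), cursors c1@1 c2@3 c3@4, authorship ....
After op 3 (add_cursor(1)): buffer="ybzd" (len 4), cursors c1@1 c4@1 c2@3 c3@4, authorship ....
After op 4 (delete): buffer="b" (len 1), cursors c1@0 c4@0 c2@1 c3@1, authorship .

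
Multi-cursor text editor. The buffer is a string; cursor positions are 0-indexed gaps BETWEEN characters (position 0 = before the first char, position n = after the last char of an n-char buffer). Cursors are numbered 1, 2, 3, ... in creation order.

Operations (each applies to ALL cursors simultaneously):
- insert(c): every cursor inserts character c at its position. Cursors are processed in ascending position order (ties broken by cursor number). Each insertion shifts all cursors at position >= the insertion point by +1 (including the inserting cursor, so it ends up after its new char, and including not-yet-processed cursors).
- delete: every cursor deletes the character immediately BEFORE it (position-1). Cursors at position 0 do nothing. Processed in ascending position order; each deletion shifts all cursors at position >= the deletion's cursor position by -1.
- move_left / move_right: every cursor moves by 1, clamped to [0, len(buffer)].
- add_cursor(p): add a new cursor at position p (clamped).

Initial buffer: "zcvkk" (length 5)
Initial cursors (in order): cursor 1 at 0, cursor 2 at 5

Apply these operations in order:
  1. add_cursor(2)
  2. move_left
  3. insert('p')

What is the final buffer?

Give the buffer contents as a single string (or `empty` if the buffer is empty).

After op 1 (add_cursor(2)): buffer="zcvkk" (len 5), cursors c1@0 c3@2 c2@5, authorship .....
After op 2 (move_left): buffer="zcvkk" (len 5), cursors c1@0 c3@1 c2@4, authorship .....
After op 3 (insert('p')): buffer="pzpcvkpk" (len 8), cursors c1@1 c3@3 c2@7, authorship 1.3...2.

Answer: pzpcvkpk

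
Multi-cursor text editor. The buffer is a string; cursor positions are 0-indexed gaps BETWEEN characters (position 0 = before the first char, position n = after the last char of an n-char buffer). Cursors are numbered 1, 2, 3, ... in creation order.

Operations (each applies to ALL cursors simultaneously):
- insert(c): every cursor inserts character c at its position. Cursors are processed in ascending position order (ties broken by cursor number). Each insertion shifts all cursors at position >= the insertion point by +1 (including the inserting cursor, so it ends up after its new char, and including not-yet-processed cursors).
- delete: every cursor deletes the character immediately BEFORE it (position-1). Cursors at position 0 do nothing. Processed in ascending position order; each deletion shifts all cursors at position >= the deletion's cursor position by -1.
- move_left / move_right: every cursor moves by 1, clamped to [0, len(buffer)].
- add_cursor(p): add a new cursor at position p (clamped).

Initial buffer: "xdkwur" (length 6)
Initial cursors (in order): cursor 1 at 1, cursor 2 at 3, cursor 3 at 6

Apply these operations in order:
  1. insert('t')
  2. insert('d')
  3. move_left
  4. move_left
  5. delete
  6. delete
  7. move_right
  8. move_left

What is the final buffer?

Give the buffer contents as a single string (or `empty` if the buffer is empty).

Answer: tdtdwtd

Derivation:
After op 1 (insert('t')): buffer="xtdktwurt" (len 9), cursors c1@2 c2@5 c3@9, authorship .1..2...3
After op 2 (insert('d')): buffer="xtddktdwurtd" (len 12), cursors c1@3 c2@7 c3@12, authorship .11..22...33
After op 3 (move_left): buffer="xtddktdwurtd" (len 12), cursors c1@2 c2@6 c3@11, authorship .11..22...33
After op 4 (move_left): buffer="xtddktdwurtd" (len 12), cursors c1@1 c2@5 c3@10, authorship .11..22...33
After op 5 (delete): buffer="tddtdwutd" (len 9), cursors c1@0 c2@3 c3@7, authorship 11.22..33
After op 6 (delete): buffer="tdtdwtd" (len 7), cursors c1@0 c2@2 c3@5, authorship 1122.33
After op 7 (move_right): buffer="tdtdwtd" (len 7), cursors c1@1 c2@3 c3@6, authorship 1122.33
After op 8 (move_left): buffer="tdtdwtd" (len 7), cursors c1@0 c2@2 c3@5, authorship 1122.33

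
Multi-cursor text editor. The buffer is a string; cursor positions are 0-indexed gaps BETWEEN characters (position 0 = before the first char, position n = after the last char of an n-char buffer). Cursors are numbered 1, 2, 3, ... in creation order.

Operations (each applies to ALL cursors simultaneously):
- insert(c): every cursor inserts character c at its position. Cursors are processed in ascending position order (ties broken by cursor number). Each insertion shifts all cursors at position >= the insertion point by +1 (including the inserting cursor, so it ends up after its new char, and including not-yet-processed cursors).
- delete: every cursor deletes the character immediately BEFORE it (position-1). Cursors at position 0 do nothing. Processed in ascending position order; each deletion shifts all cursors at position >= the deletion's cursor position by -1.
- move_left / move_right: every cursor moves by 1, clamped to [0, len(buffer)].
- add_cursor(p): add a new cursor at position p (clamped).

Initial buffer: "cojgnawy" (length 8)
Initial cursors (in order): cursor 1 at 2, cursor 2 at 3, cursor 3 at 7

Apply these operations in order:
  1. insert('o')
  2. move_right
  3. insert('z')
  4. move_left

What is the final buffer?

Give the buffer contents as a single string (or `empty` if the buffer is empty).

Answer: coojzogznawoyz

Derivation:
After op 1 (insert('o')): buffer="coojognawoy" (len 11), cursors c1@3 c2@5 c3@10, authorship ..1.2....3.
After op 2 (move_right): buffer="coojognawoy" (len 11), cursors c1@4 c2@6 c3@11, authorship ..1.2....3.
After op 3 (insert('z')): buffer="coojzogznawoyz" (len 14), cursors c1@5 c2@8 c3@14, authorship ..1.12.2...3.3
After op 4 (move_left): buffer="coojzogznawoyz" (len 14), cursors c1@4 c2@7 c3@13, authorship ..1.12.2...3.3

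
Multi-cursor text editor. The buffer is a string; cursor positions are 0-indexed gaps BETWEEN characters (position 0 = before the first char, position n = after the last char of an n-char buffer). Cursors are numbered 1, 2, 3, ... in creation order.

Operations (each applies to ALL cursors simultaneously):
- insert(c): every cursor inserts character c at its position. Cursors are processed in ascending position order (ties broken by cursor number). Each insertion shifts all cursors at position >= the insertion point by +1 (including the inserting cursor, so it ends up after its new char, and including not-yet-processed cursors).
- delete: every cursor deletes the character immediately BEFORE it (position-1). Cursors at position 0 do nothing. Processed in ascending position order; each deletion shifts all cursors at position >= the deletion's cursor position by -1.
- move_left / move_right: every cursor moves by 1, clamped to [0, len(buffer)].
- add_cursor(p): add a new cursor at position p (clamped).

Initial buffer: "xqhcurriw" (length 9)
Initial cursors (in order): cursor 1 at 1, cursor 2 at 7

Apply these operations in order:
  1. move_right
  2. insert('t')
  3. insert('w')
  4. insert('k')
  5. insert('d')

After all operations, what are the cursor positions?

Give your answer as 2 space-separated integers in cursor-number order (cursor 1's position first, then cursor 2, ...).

Answer: 6 16

Derivation:
After op 1 (move_right): buffer="xqhcurriw" (len 9), cursors c1@2 c2@8, authorship .........
After op 2 (insert('t')): buffer="xqthcurritw" (len 11), cursors c1@3 c2@10, authorship ..1......2.
After op 3 (insert('w')): buffer="xqtwhcurritww" (len 13), cursors c1@4 c2@12, authorship ..11......22.
After op 4 (insert('k')): buffer="xqtwkhcurritwkw" (len 15), cursors c1@5 c2@14, authorship ..111......222.
After op 5 (insert('d')): buffer="xqtwkdhcurritwkdw" (len 17), cursors c1@6 c2@16, authorship ..1111......2222.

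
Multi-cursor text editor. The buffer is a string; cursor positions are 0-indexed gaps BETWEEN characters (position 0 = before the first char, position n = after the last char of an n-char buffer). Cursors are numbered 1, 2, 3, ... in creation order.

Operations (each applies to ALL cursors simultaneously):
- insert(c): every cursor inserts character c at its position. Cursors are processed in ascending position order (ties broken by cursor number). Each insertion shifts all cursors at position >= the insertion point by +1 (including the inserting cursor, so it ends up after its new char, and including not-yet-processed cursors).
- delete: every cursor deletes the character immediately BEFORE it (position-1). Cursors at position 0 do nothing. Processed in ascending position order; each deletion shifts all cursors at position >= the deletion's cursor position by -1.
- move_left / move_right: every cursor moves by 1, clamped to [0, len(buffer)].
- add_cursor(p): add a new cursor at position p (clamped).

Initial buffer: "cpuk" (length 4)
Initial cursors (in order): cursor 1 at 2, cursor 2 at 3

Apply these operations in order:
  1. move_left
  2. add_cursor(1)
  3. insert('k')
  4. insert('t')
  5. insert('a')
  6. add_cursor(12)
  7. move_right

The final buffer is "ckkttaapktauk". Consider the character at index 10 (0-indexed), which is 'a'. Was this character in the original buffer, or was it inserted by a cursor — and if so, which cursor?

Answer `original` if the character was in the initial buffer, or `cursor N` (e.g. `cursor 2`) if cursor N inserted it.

Answer: cursor 2

Derivation:
After op 1 (move_left): buffer="cpuk" (len 4), cursors c1@1 c2@2, authorship ....
After op 2 (add_cursor(1)): buffer="cpuk" (len 4), cursors c1@1 c3@1 c2@2, authorship ....
After op 3 (insert('k')): buffer="ckkpkuk" (len 7), cursors c1@3 c3@3 c2@5, authorship .13.2..
After op 4 (insert('t')): buffer="ckkttpktuk" (len 10), cursors c1@5 c3@5 c2@8, authorship .1313.22..
After op 5 (insert('a')): buffer="ckkttaapktauk" (len 13), cursors c1@7 c3@7 c2@11, authorship .131313.222..
After op 6 (add_cursor(12)): buffer="ckkttaapktauk" (len 13), cursors c1@7 c3@7 c2@11 c4@12, authorship .131313.222..
After op 7 (move_right): buffer="ckkttaapktauk" (len 13), cursors c1@8 c3@8 c2@12 c4@13, authorship .131313.222..
Authorship (.=original, N=cursor N): . 1 3 1 3 1 3 . 2 2 2 . .
Index 10: author = 2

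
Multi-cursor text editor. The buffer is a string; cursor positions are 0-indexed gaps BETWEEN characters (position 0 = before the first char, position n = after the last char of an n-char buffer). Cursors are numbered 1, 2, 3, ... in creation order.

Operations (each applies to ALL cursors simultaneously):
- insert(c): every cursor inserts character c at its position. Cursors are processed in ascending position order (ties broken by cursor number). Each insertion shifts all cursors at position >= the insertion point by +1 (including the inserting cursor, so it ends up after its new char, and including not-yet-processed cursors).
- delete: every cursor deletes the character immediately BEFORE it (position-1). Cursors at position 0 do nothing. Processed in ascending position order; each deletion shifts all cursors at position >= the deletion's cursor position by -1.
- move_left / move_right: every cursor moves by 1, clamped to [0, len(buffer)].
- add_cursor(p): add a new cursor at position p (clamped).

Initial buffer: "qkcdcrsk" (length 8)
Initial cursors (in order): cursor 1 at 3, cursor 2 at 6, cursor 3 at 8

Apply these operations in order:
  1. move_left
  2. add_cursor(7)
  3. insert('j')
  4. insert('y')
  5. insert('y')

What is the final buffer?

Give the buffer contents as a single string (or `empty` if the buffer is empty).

Answer: qkjyycdcjyyrsjjyyyyk

Derivation:
After op 1 (move_left): buffer="qkcdcrsk" (len 8), cursors c1@2 c2@5 c3@7, authorship ........
After op 2 (add_cursor(7)): buffer="qkcdcrsk" (len 8), cursors c1@2 c2@5 c3@7 c4@7, authorship ........
After op 3 (insert('j')): buffer="qkjcdcjrsjjk" (len 12), cursors c1@3 c2@7 c3@11 c4@11, authorship ..1...2..34.
After op 4 (insert('y')): buffer="qkjycdcjyrsjjyyk" (len 16), cursors c1@4 c2@9 c3@15 c4@15, authorship ..11...22..3434.
After op 5 (insert('y')): buffer="qkjyycdcjyyrsjjyyyyk" (len 20), cursors c1@5 c2@11 c3@19 c4@19, authorship ..111...222..343434.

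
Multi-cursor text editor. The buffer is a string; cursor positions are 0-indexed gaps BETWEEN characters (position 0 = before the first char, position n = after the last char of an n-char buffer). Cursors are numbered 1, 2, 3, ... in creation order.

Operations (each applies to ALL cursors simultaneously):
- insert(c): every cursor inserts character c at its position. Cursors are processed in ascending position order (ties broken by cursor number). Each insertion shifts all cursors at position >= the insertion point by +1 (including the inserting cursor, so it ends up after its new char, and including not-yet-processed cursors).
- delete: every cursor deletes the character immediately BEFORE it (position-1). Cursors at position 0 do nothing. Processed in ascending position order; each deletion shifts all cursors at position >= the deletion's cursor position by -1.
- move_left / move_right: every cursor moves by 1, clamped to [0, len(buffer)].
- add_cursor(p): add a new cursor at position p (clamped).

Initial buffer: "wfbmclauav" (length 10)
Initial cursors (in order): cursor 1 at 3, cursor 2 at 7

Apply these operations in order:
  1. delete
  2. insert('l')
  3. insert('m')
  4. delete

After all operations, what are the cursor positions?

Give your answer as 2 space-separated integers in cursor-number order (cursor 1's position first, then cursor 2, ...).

Answer: 3 7

Derivation:
After op 1 (delete): buffer="wfmcluav" (len 8), cursors c1@2 c2@5, authorship ........
After op 2 (insert('l')): buffer="wflmclluav" (len 10), cursors c1@3 c2@7, authorship ..1...2...
After op 3 (insert('m')): buffer="wflmmcllmuav" (len 12), cursors c1@4 c2@9, authorship ..11...22...
After op 4 (delete): buffer="wflmclluav" (len 10), cursors c1@3 c2@7, authorship ..1...2...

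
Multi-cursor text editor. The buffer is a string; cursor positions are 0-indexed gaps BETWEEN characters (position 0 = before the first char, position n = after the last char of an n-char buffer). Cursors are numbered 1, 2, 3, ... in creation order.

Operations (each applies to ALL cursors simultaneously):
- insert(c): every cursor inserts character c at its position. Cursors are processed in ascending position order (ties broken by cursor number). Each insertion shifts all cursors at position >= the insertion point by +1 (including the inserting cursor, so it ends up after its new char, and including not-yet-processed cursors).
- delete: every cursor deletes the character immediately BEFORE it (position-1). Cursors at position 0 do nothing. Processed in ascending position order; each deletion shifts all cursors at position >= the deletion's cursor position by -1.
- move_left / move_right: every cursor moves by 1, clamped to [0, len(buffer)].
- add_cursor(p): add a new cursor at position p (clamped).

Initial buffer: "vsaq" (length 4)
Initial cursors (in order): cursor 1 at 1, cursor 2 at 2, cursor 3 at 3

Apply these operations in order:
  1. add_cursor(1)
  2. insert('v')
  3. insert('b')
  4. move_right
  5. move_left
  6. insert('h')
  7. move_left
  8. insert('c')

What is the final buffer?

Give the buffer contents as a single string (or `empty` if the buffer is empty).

After op 1 (add_cursor(1)): buffer="vsaq" (len 4), cursors c1@1 c4@1 c2@2 c3@3, authorship ....
After op 2 (insert('v')): buffer="vvvsvavq" (len 8), cursors c1@3 c4@3 c2@5 c3@7, authorship .14.2.3.
After op 3 (insert('b')): buffer="vvvbbsvbavbq" (len 12), cursors c1@5 c4@5 c2@8 c3@11, authorship .1414.22.33.
After op 4 (move_right): buffer="vvvbbsvbavbq" (len 12), cursors c1@6 c4@6 c2@9 c3@12, authorship .1414.22.33.
After op 5 (move_left): buffer="vvvbbsvbavbq" (len 12), cursors c1@5 c4@5 c2@8 c3@11, authorship .1414.22.33.
After op 6 (insert('h')): buffer="vvvbbhhsvbhavbhq" (len 16), cursors c1@7 c4@7 c2@11 c3@15, authorship .141414.222.333.
After op 7 (move_left): buffer="vvvbbhhsvbhavbhq" (len 16), cursors c1@6 c4@6 c2@10 c3@14, authorship .141414.222.333.
After op 8 (insert('c')): buffer="vvvbbhcchsvbchavbchq" (len 20), cursors c1@8 c4@8 c2@13 c3@18, authorship .14141144.2222.3333.

Answer: vvvbbhcchsvbchavbchq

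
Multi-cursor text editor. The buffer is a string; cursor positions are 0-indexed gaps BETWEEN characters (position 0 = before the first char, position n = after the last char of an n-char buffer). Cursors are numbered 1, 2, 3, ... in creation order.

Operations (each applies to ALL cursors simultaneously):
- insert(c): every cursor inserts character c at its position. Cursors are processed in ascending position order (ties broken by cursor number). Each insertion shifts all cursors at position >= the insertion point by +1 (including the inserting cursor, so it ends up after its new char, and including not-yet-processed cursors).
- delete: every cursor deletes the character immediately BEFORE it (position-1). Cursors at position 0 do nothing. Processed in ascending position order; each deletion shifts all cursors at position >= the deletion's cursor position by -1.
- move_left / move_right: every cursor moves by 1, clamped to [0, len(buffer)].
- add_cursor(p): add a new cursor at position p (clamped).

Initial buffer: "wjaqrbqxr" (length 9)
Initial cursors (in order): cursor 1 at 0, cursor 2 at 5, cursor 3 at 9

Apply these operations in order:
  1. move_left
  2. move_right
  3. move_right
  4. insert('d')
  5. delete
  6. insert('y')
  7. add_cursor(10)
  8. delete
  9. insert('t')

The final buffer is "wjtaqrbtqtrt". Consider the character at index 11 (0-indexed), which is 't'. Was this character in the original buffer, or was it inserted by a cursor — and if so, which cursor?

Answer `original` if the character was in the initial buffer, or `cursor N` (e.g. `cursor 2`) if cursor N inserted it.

After op 1 (move_left): buffer="wjaqrbqxr" (len 9), cursors c1@0 c2@4 c3@8, authorship .........
After op 2 (move_right): buffer="wjaqrbqxr" (len 9), cursors c1@1 c2@5 c3@9, authorship .........
After op 3 (move_right): buffer="wjaqrbqxr" (len 9), cursors c1@2 c2@6 c3@9, authorship .........
After op 4 (insert('d')): buffer="wjdaqrbdqxrd" (len 12), cursors c1@3 c2@8 c3@12, authorship ..1....2...3
After op 5 (delete): buffer="wjaqrbqxr" (len 9), cursors c1@2 c2@6 c3@9, authorship .........
After op 6 (insert('y')): buffer="wjyaqrbyqxry" (len 12), cursors c1@3 c2@8 c3@12, authorship ..1....2...3
After op 7 (add_cursor(10)): buffer="wjyaqrbyqxry" (len 12), cursors c1@3 c2@8 c4@10 c3@12, authorship ..1....2...3
After op 8 (delete): buffer="wjaqrbqr" (len 8), cursors c1@2 c2@6 c4@7 c3@8, authorship ........
After op 9 (insert('t')): buffer="wjtaqrbtqtrt" (len 12), cursors c1@3 c2@8 c4@10 c3@12, authorship ..1....2.4.3
Authorship (.=original, N=cursor N): . . 1 . . . . 2 . 4 . 3
Index 11: author = 3

Answer: cursor 3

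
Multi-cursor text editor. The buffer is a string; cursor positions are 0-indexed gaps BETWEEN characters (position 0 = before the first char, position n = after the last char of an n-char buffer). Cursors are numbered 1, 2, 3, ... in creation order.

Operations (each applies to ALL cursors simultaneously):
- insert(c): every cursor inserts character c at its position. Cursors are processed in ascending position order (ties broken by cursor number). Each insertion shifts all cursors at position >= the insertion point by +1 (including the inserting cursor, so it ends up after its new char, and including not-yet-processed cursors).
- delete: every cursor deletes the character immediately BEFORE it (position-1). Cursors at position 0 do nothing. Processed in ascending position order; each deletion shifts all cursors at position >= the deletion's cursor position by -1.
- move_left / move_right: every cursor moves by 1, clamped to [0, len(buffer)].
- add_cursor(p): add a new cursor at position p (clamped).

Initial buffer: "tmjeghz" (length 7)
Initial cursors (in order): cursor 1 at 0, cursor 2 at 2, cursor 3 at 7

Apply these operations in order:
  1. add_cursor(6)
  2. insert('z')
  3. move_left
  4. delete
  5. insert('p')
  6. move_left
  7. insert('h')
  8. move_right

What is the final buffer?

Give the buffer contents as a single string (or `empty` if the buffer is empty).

After op 1 (add_cursor(6)): buffer="tmjeghz" (len 7), cursors c1@0 c2@2 c4@6 c3@7, authorship .......
After op 2 (insert('z')): buffer="ztmzjeghzzz" (len 11), cursors c1@1 c2@4 c4@9 c3@11, authorship 1..2....4.3
After op 3 (move_left): buffer="ztmzjeghzzz" (len 11), cursors c1@0 c2@3 c4@8 c3@10, authorship 1..2....4.3
After op 4 (delete): buffer="ztzjegzz" (len 8), cursors c1@0 c2@2 c4@6 c3@7, authorship 1.2...43
After op 5 (insert('p')): buffer="pztpzjegpzpz" (len 12), cursors c1@1 c2@4 c4@9 c3@11, authorship 11.22...4433
After op 6 (move_left): buffer="pztpzjegpzpz" (len 12), cursors c1@0 c2@3 c4@8 c3@10, authorship 11.22...4433
After op 7 (insert('h')): buffer="hpzthpzjeghpzhpz" (len 16), cursors c1@1 c2@5 c4@11 c3@14, authorship 111.222...444333
After op 8 (move_right): buffer="hpzthpzjeghpzhpz" (len 16), cursors c1@2 c2@6 c4@12 c3@15, authorship 111.222...444333

Answer: hpzthpzjeghpzhpz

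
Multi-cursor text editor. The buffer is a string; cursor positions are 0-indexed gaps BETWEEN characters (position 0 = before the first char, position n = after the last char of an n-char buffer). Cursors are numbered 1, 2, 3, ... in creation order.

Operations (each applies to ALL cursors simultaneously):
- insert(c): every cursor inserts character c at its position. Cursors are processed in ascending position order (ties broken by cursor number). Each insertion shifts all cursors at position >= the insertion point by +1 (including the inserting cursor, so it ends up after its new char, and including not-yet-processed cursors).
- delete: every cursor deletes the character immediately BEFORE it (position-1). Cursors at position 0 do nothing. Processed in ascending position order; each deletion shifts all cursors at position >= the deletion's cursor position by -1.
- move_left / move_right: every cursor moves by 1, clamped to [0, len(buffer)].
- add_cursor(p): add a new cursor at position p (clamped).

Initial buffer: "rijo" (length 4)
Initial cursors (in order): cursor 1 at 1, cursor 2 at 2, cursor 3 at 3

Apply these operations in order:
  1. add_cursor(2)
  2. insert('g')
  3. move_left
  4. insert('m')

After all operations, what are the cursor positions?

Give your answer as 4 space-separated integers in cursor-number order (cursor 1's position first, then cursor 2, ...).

After op 1 (add_cursor(2)): buffer="rijo" (len 4), cursors c1@1 c2@2 c4@2 c3@3, authorship ....
After op 2 (insert('g')): buffer="rgiggjgo" (len 8), cursors c1@2 c2@5 c4@5 c3@7, authorship .1.24.3.
After op 3 (move_left): buffer="rgiggjgo" (len 8), cursors c1@1 c2@4 c4@4 c3@6, authorship .1.24.3.
After op 4 (insert('m')): buffer="rmgigmmgjmgo" (len 12), cursors c1@2 c2@7 c4@7 c3@10, authorship .11.2244.33.

Answer: 2 7 10 7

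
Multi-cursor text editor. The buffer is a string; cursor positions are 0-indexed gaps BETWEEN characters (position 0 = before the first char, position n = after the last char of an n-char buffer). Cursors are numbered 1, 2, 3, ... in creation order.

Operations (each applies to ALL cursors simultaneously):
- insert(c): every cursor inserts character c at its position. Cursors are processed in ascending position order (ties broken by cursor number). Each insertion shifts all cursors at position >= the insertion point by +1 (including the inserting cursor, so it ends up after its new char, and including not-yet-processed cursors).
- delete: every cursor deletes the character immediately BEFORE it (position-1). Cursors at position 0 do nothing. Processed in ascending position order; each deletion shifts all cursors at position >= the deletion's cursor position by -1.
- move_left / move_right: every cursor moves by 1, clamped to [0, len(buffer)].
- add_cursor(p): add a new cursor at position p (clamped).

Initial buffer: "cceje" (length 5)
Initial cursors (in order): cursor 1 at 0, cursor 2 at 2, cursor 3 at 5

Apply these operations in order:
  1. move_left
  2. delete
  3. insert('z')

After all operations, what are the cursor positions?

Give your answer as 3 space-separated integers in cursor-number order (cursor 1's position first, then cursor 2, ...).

After op 1 (move_left): buffer="cceje" (len 5), cursors c1@0 c2@1 c3@4, authorship .....
After op 2 (delete): buffer="cee" (len 3), cursors c1@0 c2@0 c3@2, authorship ...
After op 3 (insert('z')): buffer="zzceze" (len 6), cursors c1@2 c2@2 c3@5, authorship 12..3.

Answer: 2 2 5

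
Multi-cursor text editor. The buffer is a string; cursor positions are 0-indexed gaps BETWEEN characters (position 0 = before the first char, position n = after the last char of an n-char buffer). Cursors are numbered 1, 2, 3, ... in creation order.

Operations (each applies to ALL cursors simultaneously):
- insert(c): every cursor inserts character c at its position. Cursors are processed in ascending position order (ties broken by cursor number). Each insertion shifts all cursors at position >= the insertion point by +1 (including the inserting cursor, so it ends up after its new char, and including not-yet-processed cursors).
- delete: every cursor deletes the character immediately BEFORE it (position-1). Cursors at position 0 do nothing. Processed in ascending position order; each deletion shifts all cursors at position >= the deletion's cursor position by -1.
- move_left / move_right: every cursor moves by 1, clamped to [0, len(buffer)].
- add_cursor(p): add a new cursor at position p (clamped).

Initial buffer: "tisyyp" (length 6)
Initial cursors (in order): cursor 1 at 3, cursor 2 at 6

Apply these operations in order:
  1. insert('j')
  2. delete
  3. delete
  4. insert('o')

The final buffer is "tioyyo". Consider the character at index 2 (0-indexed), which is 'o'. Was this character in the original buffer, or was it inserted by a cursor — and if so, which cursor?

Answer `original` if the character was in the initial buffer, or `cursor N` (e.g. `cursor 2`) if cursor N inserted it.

Answer: cursor 1

Derivation:
After op 1 (insert('j')): buffer="tisjyypj" (len 8), cursors c1@4 c2@8, authorship ...1...2
After op 2 (delete): buffer="tisyyp" (len 6), cursors c1@3 c2@6, authorship ......
After op 3 (delete): buffer="tiyy" (len 4), cursors c1@2 c2@4, authorship ....
After op 4 (insert('o')): buffer="tioyyo" (len 6), cursors c1@3 c2@6, authorship ..1..2
Authorship (.=original, N=cursor N): . . 1 . . 2
Index 2: author = 1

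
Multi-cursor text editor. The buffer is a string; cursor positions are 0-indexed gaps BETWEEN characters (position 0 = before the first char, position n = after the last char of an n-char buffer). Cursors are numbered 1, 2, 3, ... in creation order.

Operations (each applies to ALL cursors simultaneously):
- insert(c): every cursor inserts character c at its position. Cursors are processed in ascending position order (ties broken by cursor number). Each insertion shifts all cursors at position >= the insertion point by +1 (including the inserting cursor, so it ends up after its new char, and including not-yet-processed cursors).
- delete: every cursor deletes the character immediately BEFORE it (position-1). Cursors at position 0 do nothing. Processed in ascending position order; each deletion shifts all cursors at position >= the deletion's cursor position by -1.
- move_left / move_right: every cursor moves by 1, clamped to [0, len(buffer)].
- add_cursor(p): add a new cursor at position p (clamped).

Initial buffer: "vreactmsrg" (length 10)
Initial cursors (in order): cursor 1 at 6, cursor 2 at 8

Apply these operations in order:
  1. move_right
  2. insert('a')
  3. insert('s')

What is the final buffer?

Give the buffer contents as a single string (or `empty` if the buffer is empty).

After op 1 (move_right): buffer="vreactmsrg" (len 10), cursors c1@7 c2@9, authorship ..........
After op 2 (insert('a')): buffer="vreactmasrag" (len 12), cursors c1@8 c2@11, authorship .......1..2.
After op 3 (insert('s')): buffer="vreactmassrasg" (len 14), cursors c1@9 c2@13, authorship .......11..22.

Answer: vreactmassrasg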